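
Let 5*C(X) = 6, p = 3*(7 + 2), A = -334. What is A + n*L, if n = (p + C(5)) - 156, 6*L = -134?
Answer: 12601/5 ≈ 2520.2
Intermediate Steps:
p = 27 (p = 3*9 = 27)
L = -67/3 (L = (⅙)*(-134) = -67/3 ≈ -22.333)
C(X) = 6/5 (C(X) = (⅕)*6 = 6/5)
n = -639/5 (n = (27 + 6/5) - 156 = 141/5 - 156 = -639/5 ≈ -127.80)
A + n*L = -334 - 639/5*(-67/3) = -334 + 14271/5 = 12601/5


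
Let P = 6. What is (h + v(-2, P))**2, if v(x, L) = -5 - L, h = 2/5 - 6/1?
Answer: 6889/25 ≈ 275.56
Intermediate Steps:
h = -28/5 (h = 2*(1/5) - 6*1 = 2/5 - 6 = -28/5 ≈ -5.6000)
(h + v(-2, P))**2 = (-28/5 + (-5 - 1*6))**2 = (-28/5 + (-5 - 6))**2 = (-28/5 - 11)**2 = (-83/5)**2 = 6889/25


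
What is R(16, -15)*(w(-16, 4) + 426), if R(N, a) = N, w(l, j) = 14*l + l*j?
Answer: 2208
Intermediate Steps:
w(l, j) = 14*l + j*l
R(16, -15)*(w(-16, 4) + 426) = 16*(-16*(14 + 4) + 426) = 16*(-16*18 + 426) = 16*(-288 + 426) = 16*138 = 2208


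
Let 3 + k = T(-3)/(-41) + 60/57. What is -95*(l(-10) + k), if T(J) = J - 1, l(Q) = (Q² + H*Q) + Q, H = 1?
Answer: -304395/41 ≈ -7424.3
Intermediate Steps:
l(Q) = Q² + 2*Q (l(Q) = (Q² + 1*Q) + Q = (Q² + Q) + Q = (Q + Q²) + Q = Q² + 2*Q)
T(J) = -1 + J
k = -1441/779 (k = -3 + ((-1 - 3)/(-41) + 60/57) = -3 + (-4*(-1/41) + 60*(1/57)) = -3 + (4/41 + 20/19) = -3 + 896/779 = -1441/779 ≈ -1.8498)
-95*(l(-10) + k) = -95*(-10*(2 - 10) - 1441/779) = -95*(-10*(-8) - 1441/779) = -95*(80 - 1441/779) = -95*60879/779 = -304395/41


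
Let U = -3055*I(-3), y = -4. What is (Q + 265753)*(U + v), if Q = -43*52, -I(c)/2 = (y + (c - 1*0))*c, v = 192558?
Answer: 84554172756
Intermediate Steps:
I(c) = -2*c*(-4 + c) (I(c) = -2*(-4 + (c - 1*0))*c = -2*(-4 + (c + 0))*c = -2*(-4 + c)*c = -2*c*(-4 + c))
Q = -2236
U = 128310 (U = -6110*(-3)*(4 - 1*(-3)) = -6110*(-3)*(4 + 3) = -6110*(-3)*7 = -3055*(-42) = 128310)
(Q + 265753)*(U + v) = (-2236 + 265753)*(128310 + 192558) = 263517*320868 = 84554172756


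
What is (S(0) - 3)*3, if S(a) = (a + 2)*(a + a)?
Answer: -9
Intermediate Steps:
S(a) = 2*a*(2 + a) (S(a) = (2 + a)*(2*a) = 2*a*(2 + a))
(S(0) - 3)*3 = (2*0*(2 + 0) - 3)*3 = (2*0*2 - 3)*3 = (0 - 3)*3 = -3*3 = -9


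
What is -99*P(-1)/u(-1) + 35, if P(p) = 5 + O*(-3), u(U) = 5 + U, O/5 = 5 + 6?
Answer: 3995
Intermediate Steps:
O = 55 (O = 5*(5 + 6) = 5*11 = 55)
P(p) = -160 (P(p) = 5 + 55*(-3) = 5 - 165 = -160)
-99*P(-1)/u(-1) + 35 = -(-15840)/(5 - 1) + 35 = -(-15840)/4 + 35 = -99*(-40) + 35 = 3960 + 35 = 3995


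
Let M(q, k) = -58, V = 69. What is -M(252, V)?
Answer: 58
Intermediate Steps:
-M(252, V) = -1*(-58) = 58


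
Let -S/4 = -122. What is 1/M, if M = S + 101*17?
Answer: 1/2205 ≈ 0.00045351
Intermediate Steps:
S = 488 (S = -4*(-122) = 488)
M = 2205 (M = 488 + 101*17 = 488 + 1717 = 2205)
1/M = 1/2205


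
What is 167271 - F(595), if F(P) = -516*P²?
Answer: 182844171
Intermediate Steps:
167271 - F(595) = 167271 - (-516)*595² = 167271 - (-516)*354025 = 167271 - 1*(-182676900) = 167271 + 182676900 = 182844171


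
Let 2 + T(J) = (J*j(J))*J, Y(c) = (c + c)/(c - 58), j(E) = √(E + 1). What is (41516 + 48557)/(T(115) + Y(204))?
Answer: -6575329/1864090861192 + 6347986999825*√29/54058634974568 ≈ 0.63236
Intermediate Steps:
j(E) = √(1 + E)
Y(c) = 2*c/(-58 + c) (Y(c) = (2*c)/(-58 + c) = 2*c/(-58 + c))
T(J) = -2 + J²*√(1 + J) (T(J) = -2 + (J*√(1 + J))*J = -2 + J²*√(1 + J))
(41516 + 48557)/(T(115) + Y(204)) = (41516 + 48557)/((-2 + 115²*√(1 + 115)) + 2*204/(-58 + 204)) = 90073/((-2 + 13225*√116) + 2*204/146) = 90073/((-2 + 13225*(2*√29)) + 2*204*(1/146)) = 90073/((-2 + 26450*√29) + 204/73) = 90073/(58/73 + 26450*√29)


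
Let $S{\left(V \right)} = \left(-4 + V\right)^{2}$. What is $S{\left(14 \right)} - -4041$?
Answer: $4141$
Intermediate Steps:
$S{\left(14 \right)} - -4041 = \left(-4 + 14\right)^{2} - -4041 = 10^{2} + 4041 = 100 + 4041 = 4141$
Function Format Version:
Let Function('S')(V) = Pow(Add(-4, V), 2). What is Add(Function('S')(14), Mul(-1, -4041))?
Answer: 4141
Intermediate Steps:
Add(Function('S')(14), Mul(-1, -4041)) = Add(Pow(Add(-4, 14), 2), Mul(-1, -4041)) = Add(Pow(10, 2), 4041) = Add(100, 4041) = 4141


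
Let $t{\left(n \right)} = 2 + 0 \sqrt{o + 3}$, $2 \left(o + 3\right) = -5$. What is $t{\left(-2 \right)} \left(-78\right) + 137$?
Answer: $-19$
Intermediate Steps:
$o = - \frac{11}{2}$ ($o = -3 + \frac{1}{2} \left(-5\right) = -3 - \frac{5}{2} = - \frac{11}{2} \approx -5.5$)
$t{\left(n \right)} = 2$ ($t{\left(n \right)} = 2 + 0 \sqrt{- \frac{11}{2} + 3} = 2 + 0 \sqrt{- \frac{5}{2}} = 2 + 0 \frac{i \sqrt{10}}{2} = 2 + 0 = 2$)
$t{\left(-2 \right)} \left(-78\right) + 137 = 2 \left(-78\right) + 137 = -156 + 137 = -19$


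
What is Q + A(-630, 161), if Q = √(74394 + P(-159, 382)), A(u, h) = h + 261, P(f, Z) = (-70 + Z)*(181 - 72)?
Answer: 422 + √108402 ≈ 751.24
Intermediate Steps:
P(f, Z) = -7630 + 109*Z (P(f, Z) = (-70 + Z)*109 = -7630 + 109*Z)
A(u, h) = 261 + h
Q = √108402 (Q = √(74394 + (-7630 + 109*382)) = √(74394 + (-7630 + 41638)) = √(74394 + 34008) = √108402 ≈ 329.24)
Q + A(-630, 161) = √108402 + (261 + 161) = √108402 + 422 = 422 + √108402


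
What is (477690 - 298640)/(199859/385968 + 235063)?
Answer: 6282506400/8247908713 ≈ 0.76171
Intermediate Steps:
(477690 - 298640)/(199859/385968 + 235063) = 179050/(199859*(1/385968) + 235063) = 179050/(18169/35088 + 235063) = 179050/(8247908713/35088) = 179050*(35088/8247908713) = 6282506400/8247908713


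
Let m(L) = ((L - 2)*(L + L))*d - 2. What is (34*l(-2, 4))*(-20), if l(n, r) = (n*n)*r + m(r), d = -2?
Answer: 12240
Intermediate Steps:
m(L) = -2 - 4*L*(-2 + L) (m(L) = ((L - 2)*(L + L))*(-2) - 2 = ((-2 + L)*(2*L))*(-2) - 2 = (2*L*(-2 + L))*(-2) - 2 = -4*L*(-2 + L) - 2 = -2 - 4*L*(-2 + L))
l(n, r) = -2 - 4*r² + 8*r + r*n² (l(n, r) = (n*n)*r + (-2 - 4*r² + 8*r) = n²*r + (-2 - 4*r² + 8*r) = r*n² + (-2 - 4*r² + 8*r) = -2 - 4*r² + 8*r + r*n²)
(34*l(-2, 4))*(-20) = (34*(-2 - 4*4² + 8*4 + 4*(-2)²))*(-20) = (34*(-2 - 4*16 + 32 + 4*4))*(-20) = (34*(-2 - 64 + 32 + 16))*(-20) = (34*(-18))*(-20) = -612*(-20) = 12240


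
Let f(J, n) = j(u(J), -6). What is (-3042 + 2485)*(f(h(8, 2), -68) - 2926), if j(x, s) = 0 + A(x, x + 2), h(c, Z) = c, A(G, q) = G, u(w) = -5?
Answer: 1632567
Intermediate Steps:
j(x, s) = x (j(x, s) = 0 + x = x)
f(J, n) = -5
(-3042 + 2485)*(f(h(8, 2), -68) - 2926) = (-3042 + 2485)*(-5 - 2926) = -557*(-2931) = 1632567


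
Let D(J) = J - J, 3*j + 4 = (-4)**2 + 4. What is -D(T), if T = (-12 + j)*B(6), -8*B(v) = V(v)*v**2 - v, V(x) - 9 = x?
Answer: 0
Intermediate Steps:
V(x) = 9 + x
B(v) = v/8 - v**2*(9 + v)/8 (B(v) = -((9 + v)*v**2 - v)/8 = -(v**2*(9 + v) - v)/8 = -(-v + v**2*(9 + v))/8 = v/8 - v**2*(9 + v)/8)
j = 16/3 (j = -4/3 + ((-4)**2 + 4)/3 = -4/3 + (16 + 4)/3 = -4/3 + (1/3)*20 = -4/3 + 20/3 = 16/3 ≈ 5.3333)
T = 445 (T = (-12 + 16/3)*(-1/8*6*(-1 + 6*(9 + 6))) = -(-5)*6*(-1 + 6*15)/6 = -(-5)*6*(-1 + 90)/6 = -(-5)*6*89/6 = -20/3*(-267/4) = 445)
D(J) = 0
-D(T) = -1*0 = 0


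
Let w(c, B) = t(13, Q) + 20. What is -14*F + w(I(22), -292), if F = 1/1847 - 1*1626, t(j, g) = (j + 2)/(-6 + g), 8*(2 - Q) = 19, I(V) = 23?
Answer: 715320698/31399 ≈ 22782.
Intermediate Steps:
Q = -3/8 (Q = 2 - ⅛*19 = 2 - 19/8 = -3/8 ≈ -0.37500)
t(j, g) = (2 + j)/(-6 + g)
w(c, B) = 300/17 (w(c, B) = (2 + 13)/(-6 - 3/8) + 20 = 15/(-51/8) + 20 = -8/51*15 + 20 = -40/17 + 20 = 300/17)
F = -3003221/1847 (F = 1/1847 - 1626 = -3003221/1847 ≈ -1626.0)
-14*F + w(I(22), -292) = -14*(-3003221/1847) + 300/17 = 42045094/1847 + 300/17 = 715320698/31399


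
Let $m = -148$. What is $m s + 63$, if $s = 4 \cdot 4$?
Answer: $-2305$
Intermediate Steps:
$s = 16$
$m s + 63 = \left(-148\right) 16 + 63 = -2368 + 63 = -2305$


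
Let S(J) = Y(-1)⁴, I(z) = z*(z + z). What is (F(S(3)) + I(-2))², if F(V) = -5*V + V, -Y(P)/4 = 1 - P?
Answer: 268173376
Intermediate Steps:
I(z) = 2*z² (I(z) = z*(2*z) = 2*z²)
Y(P) = -4 + 4*P (Y(P) = -4*(1 - P) = -4 + 4*P)
S(J) = 4096 (S(J) = (-4 + 4*(-1))⁴ = (-4 - 4)⁴ = (-8)⁴ = 4096)
F(V) = -4*V
(F(S(3)) + I(-2))² = (-4*4096 + 2*(-2)²)² = (-16384 + 2*4)² = (-16384 + 8)² = (-16376)² = 268173376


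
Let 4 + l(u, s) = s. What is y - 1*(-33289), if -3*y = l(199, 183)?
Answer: 99688/3 ≈ 33229.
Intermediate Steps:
l(u, s) = -4 + s
y = -179/3 (y = -(-4 + 183)/3 = -⅓*179 = -179/3 ≈ -59.667)
y - 1*(-33289) = -179/3 - 1*(-33289) = -179/3 + 33289 = 99688/3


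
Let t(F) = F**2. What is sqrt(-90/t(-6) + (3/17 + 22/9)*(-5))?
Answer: 5*I*sqrt(6494)/102 ≈ 3.9503*I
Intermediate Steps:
sqrt(-90/t(-6) + (3/17 + 22/9)*(-5)) = sqrt(-90/((-6)**2) + (3/17 + 22/9)*(-5)) = sqrt(-90/36 + (3*(1/17) + 22*(1/9))*(-5)) = sqrt(-90*1/36 + (3/17 + 22/9)*(-5)) = sqrt(-5/2 + (401/153)*(-5)) = sqrt(-5/2 - 2005/153) = sqrt(-4775/306) = 5*I*sqrt(6494)/102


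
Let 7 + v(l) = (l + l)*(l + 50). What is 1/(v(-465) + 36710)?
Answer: 1/422653 ≈ 2.3660e-6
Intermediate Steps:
v(l) = -7 + 2*l*(50 + l) (v(l) = -7 + (l + l)*(l + 50) = -7 + (2*l)*(50 + l) = -7 + 2*l*(50 + l))
1/(v(-465) + 36710) = 1/((-7 + 2*(-465)² + 100*(-465)) + 36710) = 1/((-7 + 2*216225 - 46500) + 36710) = 1/((-7 + 432450 - 46500) + 36710) = 1/(385943 + 36710) = 1/422653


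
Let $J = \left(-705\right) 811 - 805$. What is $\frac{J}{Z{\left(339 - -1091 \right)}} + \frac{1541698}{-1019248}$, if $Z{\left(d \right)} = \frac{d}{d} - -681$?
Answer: $- \frac{146158018229}{173781784} \approx -841.04$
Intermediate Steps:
$J = -572560$ ($J = -571755 - 805 = -572560$)
$Z{\left(d \right)} = 682$ ($Z{\left(d \right)} = 1 + 681 = 682$)
$\frac{J}{Z{\left(339 - -1091 \right)}} + \frac{1541698}{-1019248} = - \frac{572560}{682} + \frac{1541698}{-1019248} = \left(-572560\right) \frac{1}{682} + 1541698 \left(- \frac{1}{1019248}\right) = - \frac{286280}{341} - \frac{770849}{509624} = - \frac{146158018229}{173781784}$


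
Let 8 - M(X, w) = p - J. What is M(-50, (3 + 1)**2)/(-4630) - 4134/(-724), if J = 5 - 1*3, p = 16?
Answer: 4786191/838030 ≈ 5.7112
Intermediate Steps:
J = 2 (J = 5 - 3 = 2)
M(X, w) = -6 (M(X, w) = 8 - (16 - 1*2) = 8 - (16 - 2) = 8 - 1*14 = 8 - 14 = -6)
M(-50, (3 + 1)**2)/(-4630) - 4134/(-724) = -6/(-4630) - 4134/(-724) = -6*(-1/4630) - 4134*(-1/724) = 3/2315 + 2067/362 = 4786191/838030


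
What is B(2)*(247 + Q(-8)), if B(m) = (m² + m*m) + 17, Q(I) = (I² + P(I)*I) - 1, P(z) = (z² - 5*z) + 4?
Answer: -13850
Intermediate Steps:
P(z) = 4 + z² - 5*z
Q(I) = -1 + I² + I*(4 + I² - 5*I) (Q(I) = (I² + (4 + I² - 5*I)*I) - 1 = (I² + I*(4 + I² - 5*I)) - 1 = -1 + I² + I*(4 + I² - 5*I))
B(m) = 17 + 2*m² (B(m) = (m² + m²) + 17 = 2*m² + 17 = 17 + 2*m²)
B(2)*(247 + Q(-8)) = (17 + 2*2²)*(247 + (-1 + (-8)³ - 4*(-8)² + 4*(-8))) = (17 + 2*4)*(247 + (-1 - 512 - 4*64 - 32)) = (17 + 8)*(247 + (-1 - 512 - 256 - 32)) = 25*(247 - 801) = 25*(-554) = -13850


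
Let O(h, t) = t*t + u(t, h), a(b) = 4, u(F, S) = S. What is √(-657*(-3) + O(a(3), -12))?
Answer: √2119 ≈ 46.033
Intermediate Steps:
O(h, t) = h + t² (O(h, t) = t*t + h = t² + h = h + t²)
√(-657*(-3) + O(a(3), -12)) = √(-657*(-3) + (4 + (-12)²)) = √(1971 + (4 + 144)) = √(1971 + 148) = √2119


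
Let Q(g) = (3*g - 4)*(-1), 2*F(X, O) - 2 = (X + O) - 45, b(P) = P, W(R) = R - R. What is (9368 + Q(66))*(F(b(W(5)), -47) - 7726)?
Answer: -71291154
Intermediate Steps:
W(R) = 0
F(X, O) = -43/2 + O/2 + X/2 (F(X, O) = 1 + ((X + O) - 45)/2 = 1 + ((O + X) - 45)/2 = 1 + (-45 + O + X)/2 = 1 + (-45/2 + O/2 + X/2) = -43/2 + O/2 + X/2)
Q(g) = 4 - 3*g (Q(g) = (-4 + 3*g)*(-1) = 4 - 3*g)
(9368 + Q(66))*(F(b(W(5)), -47) - 7726) = (9368 + (4 - 3*66))*((-43/2 + (½)*(-47) + (½)*0) - 7726) = (9368 + (4 - 198))*((-43/2 - 47/2 + 0) - 7726) = (9368 - 194)*(-45 - 7726) = 9174*(-7771) = -71291154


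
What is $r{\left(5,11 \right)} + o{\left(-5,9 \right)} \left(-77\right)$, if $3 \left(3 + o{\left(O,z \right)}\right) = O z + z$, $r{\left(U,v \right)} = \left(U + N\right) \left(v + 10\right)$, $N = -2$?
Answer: $1218$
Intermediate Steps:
$r{\left(U,v \right)} = \left(-2 + U\right) \left(10 + v\right)$ ($r{\left(U,v \right)} = \left(U - 2\right) \left(v + 10\right) = \left(-2 + U\right) \left(10 + v\right)$)
$o{\left(O,z \right)} = -3 + \frac{z}{3} + \frac{O z}{3}$ ($o{\left(O,z \right)} = -3 + \frac{O z + z}{3} = -3 + \frac{z + O z}{3} = -3 + \left(\frac{z}{3} + \frac{O z}{3}\right) = -3 + \frac{z}{3} + \frac{O z}{3}$)
$r{\left(5,11 \right)} + o{\left(-5,9 \right)} \left(-77\right) = \left(-20 - 22 + 10 \cdot 5 + 5 \cdot 11\right) + \left(-3 + \frac{1}{3} \cdot 9 + \frac{1}{3} \left(-5\right) 9\right) \left(-77\right) = \left(-20 - 22 + 50 + 55\right) + \left(-3 + 3 - 15\right) \left(-77\right) = 63 - -1155 = 63 + 1155 = 1218$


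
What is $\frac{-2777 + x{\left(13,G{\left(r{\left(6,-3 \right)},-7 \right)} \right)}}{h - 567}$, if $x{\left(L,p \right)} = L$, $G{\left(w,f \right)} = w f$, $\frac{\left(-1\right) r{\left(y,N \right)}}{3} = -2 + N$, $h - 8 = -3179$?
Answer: $\frac{1382}{1869} \approx 0.73943$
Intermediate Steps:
$h = -3171$ ($h = 8 - 3179 = -3171$)
$r{\left(y,N \right)} = 6 - 3 N$ ($r{\left(y,N \right)} = - 3 \left(-2 + N\right) = 6 - 3 N$)
$G{\left(w,f \right)} = f w$
$\frac{-2777 + x{\left(13,G{\left(r{\left(6,-3 \right)},-7 \right)} \right)}}{h - 567} = \frac{-2777 + 13}{-3171 - 567} = - \frac{2764}{-3738} = \left(-2764\right) \left(- \frac{1}{3738}\right) = \frac{1382}{1869}$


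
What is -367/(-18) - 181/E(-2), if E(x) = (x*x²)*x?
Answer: 1307/144 ≈ 9.0764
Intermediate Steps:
E(x) = x⁴ (E(x) = x³*x = x⁴)
-367/(-18) - 181/E(-2) = -367/(-18) - 181/((-2)⁴) = -367*(-1/18) - 181/16 = 367/18 - 181*1/16 = 367/18 - 181/16 = 1307/144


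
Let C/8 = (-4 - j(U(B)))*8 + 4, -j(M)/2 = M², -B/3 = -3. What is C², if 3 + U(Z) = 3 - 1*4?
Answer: 3326976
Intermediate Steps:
B = 9 (B = -3*(-3) = 9)
U(Z) = -4 (U(Z) = -3 + (3 - 1*4) = -3 + (3 - 4) = -3 - 1 = -4)
j(M) = -2*M²
C = 1824 (C = 8*((-4 - (-2)*(-4)²)*8 + 4) = 8*((-4 - (-2)*16)*8 + 4) = 8*((-4 - 1*(-32))*8 + 4) = 8*((-4 + 32)*8 + 4) = 8*(28*8 + 4) = 8*(224 + 4) = 8*228 = 1824)
C² = 1824² = 3326976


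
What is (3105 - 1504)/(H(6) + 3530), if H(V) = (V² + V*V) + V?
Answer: 1601/3608 ≈ 0.44374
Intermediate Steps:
H(V) = V + 2*V² (H(V) = (V² + V²) + V = 2*V² + V = V + 2*V²)
(3105 - 1504)/(H(6) + 3530) = (3105 - 1504)/(6*(1 + 2*6) + 3530) = 1601/(6*(1 + 12) + 3530) = 1601/(6*13 + 3530) = 1601/(78 + 3530) = 1601/3608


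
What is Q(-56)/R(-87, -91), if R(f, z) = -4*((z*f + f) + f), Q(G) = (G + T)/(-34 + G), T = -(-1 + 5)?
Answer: -1/46458 ≈ -2.1525e-5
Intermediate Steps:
T = -4 (T = -1*4 = -4)
Q(G) = (-4 + G)/(-34 + G) (Q(G) = (G - 4)/(-34 + G) = (-4 + G)/(-34 + G))
R(f, z) = -8*f - 4*f*z (R(f, z) = -4*((f*z + f) + f) = -4*((f + f*z) + f) = -4*(2*f + f*z) = -8*f - 4*f*z)
Q(-56)/R(-87, -91) = ((-4 - 56)/(-34 - 56))/((-4*(-87)*(2 - 91))) = (-60/(-90))/((-4*(-87)*(-89))) = -1/90*(-60)/(-30972) = (2/3)*(-1/30972) = -1/46458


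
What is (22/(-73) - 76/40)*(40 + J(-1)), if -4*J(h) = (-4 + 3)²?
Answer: -255513/2920 ≈ -87.504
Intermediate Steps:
J(h) = -¼ (J(h) = -(-4 + 3)²/4 = -¼*(-1)² = -¼*1 = -¼)
(22/(-73) - 76/40)*(40 + J(-1)) = (22/(-73) - 76/40)*(40 - ¼) = (22*(-1/73) - 76*1/40)*(159/4) = (-22/73 - 19/10)*(159/4) = -1607/730*159/4 = -255513/2920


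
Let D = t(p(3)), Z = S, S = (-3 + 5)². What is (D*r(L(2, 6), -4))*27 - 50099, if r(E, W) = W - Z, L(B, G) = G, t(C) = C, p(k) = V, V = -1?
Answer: -49883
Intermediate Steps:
p(k) = -1
S = 4 (S = 2² = 4)
Z = 4
r(E, W) = -4 + W (r(E, W) = W - 1*4 = W - 4 = -4 + W)
D = -1
(D*r(L(2, 6), -4))*27 - 50099 = -(-4 - 4)*27 - 50099 = -1*(-8)*27 - 50099 = 8*27 - 50099 = 216 - 50099 = -49883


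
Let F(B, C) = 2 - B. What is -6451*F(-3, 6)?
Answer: -32255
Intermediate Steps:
-6451*F(-3, 6) = -6451*(2 - 1*(-3)) = -6451*(2 + 3) = -6451*5 = -32255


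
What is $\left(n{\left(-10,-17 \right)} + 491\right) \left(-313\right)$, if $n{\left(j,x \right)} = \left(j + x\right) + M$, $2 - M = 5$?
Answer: $-144293$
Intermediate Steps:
$M = -3$ ($M = 2 - 5 = -3$)
$n{\left(j,x \right)} = -3 + j + x$ ($n{\left(j,x \right)} = \left(j + x\right) - 3 = -3 + j + x$)
$\left(n{\left(-10,-17 \right)} + 491\right) \left(-313\right) = \left(\left(-3 - 10 - 17\right) + 491\right) \left(-313\right) = \left(-30 + 491\right) \left(-313\right) = 461 \left(-313\right) = -144293$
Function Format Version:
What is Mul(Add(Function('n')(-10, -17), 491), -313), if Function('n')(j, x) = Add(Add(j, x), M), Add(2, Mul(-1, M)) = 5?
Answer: -144293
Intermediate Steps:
M = -3 (M = Add(2, Mul(-1, 5)) = Add(2, -5) = -3)
Function('n')(j, x) = Add(-3, j, x) (Function('n')(j, x) = Add(Add(j, x), -3) = Add(-3, j, x))
Mul(Add(Function('n')(-10, -17), 491), -313) = Mul(Add(Add(-3, -10, -17), 491), -313) = Mul(Add(-30, 491), -313) = Mul(461, -313) = -144293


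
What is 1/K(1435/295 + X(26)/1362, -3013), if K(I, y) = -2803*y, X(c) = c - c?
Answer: 1/8445439 ≈ 1.1841e-7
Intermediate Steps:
X(c) = 0
1/K(1435/295 + X(26)/1362, -3013) = 1/(-2803*(-3013)) = 1/8445439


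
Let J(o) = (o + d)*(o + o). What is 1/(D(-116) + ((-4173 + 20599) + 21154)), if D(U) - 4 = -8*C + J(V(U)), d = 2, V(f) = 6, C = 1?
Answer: 1/37672 ≈ 2.6545e-5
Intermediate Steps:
J(o) = 2*o*(2 + o) (J(o) = (o + 2)*(o + o) = (2 + o)*(2*o) = 2*o*(2 + o))
D(U) = 92 (D(U) = 4 + (-8*1 + 2*6*(2 + 6)) = 4 + (-8 + 2*6*8) = 4 + (-8 + 96) = 4 + 88 = 92)
1/(D(-116) + ((-4173 + 20599) + 21154)) = 1/(92 + ((-4173 + 20599) + 21154)) = 1/(92 + (16426 + 21154)) = 1/(92 + 37580) = 1/37672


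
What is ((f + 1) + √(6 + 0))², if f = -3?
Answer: (-2 + √6)² ≈ 0.20204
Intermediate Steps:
((f + 1) + √(6 + 0))² = ((-3 + 1) + √(6 + 0))² = (-2 + √6)²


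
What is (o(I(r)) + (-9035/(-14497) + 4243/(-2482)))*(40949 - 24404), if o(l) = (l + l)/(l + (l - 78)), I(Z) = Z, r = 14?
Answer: -4900262630829/179907770 ≈ -27238.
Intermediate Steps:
o(l) = 2*l/(-78 + 2*l) (o(l) = (2*l)/(l + (-78 + l)) = (2*l)/(-78 + 2*l) = 2*l/(-78 + 2*l))
(o(I(r)) + (-9035/(-14497) + 4243/(-2482)))*(40949 - 24404) = (14/(-39 + 14) + (-9035/(-14497) + 4243/(-2482)))*(40949 - 24404) = (14/(-25) + (-9035*(-1/14497) + 4243*(-1/2482)))*16545 = (14*(-1/25) + (9035/14497 - 4243/2482))*16545 = (-14/25 - 39085901/35981554)*16545 = -1480889281/899538850*16545 = -4900262630829/179907770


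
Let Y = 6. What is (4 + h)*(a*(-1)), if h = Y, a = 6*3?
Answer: -180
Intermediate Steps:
a = 18
h = 6
(4 + h)*(a*(-1)) = (4 + 6)*(18*(-1)) = 10*(-18) = -180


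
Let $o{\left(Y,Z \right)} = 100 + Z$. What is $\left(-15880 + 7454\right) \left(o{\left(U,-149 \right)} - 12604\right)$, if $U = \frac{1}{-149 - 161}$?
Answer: $106614178$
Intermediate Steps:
$U = - \frac{1}{310}$ ($U = \frac{1}{-310} = - \frac{1}{310} \approx -0.0032258$)
$\left(-15880 + 7454\right) \left(o{\left(U,-149 \right)} - 12604\right) = \left(-15880 + 7454\right) \left(\left(100 - 149\right) - 12604\right) = - 8426 \left(-49 - 12604\right) = \left(-8426\right) \left(-12653\right) = 106614178$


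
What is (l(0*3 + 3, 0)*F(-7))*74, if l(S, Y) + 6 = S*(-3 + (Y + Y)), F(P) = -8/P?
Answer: -8880/7 ≈ -1268.6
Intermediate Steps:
F(P) = -8/P
l(S, Y) = -6 + S*(-3 + 2*Y) (l(S, Y) = -6 + S*(-3 + (Y + Y)) = -6 + S*(-3 + 2*Y))
(l(0*3 + 3, 0)*F(-7))*74 = ((-6 - 3*(0*3 + 3) + 2*(0*3 + 3)*0)*(-8/(-7)))*74 = ((-6 - 3*(0 + 3) + 2*(0 + 3)*0)*(-8*(-1/7)))*74 = ((-6 - 3*3 + 2*3*0)*(8/7))*74 = ((-6 - 9 + 0)*(8/7))*74 = -15*8/7*74 = -120/7*74 = -8880/7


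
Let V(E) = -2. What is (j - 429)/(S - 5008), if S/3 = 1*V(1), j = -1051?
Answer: 740/2507 ≈ 0.29517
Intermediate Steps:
S = -6 (S = 3*(1*(-2)) = 3*(-2) = -6)
(j - 429)/(S - 5008) = (-1051 - 429)/(-6 - 5008) = -1480/(-5014) = -1480*(-1/5014) = 740/2507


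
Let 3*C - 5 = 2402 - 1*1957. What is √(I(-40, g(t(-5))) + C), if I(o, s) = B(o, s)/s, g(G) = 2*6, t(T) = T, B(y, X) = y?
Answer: 2*√330/3 ≈ 12.111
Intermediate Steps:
g(G) = 12
I(o, s) = o/s
C = 150 (C = 5/3 + (2402 - 1*1957)/3 = 5/3 + (2402 - 1957)/3 = 5/3 + (⅓)*445 = 5/3 + 445/3 = 150)
√(I(-40, g(t(-5))) + C) = √(-40/12 + 150) = √(-40*1/12 + 150) = √(-10/3 + 150) = √(440/3) = 2*√330/3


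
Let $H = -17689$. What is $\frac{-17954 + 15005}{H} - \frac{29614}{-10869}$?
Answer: $\frac{555894727}{192261741} \approx 2.8913$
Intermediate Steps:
$\frac{-17954 + 15005}{H} - \frac{29614}{-10869} = \frac{-17954 + 15005}{-17689} - \frac{29614}{-10869} = \left(-2949\right) \left(- \frac{1}{17689}\right) - - \frac{29614}{10869} = \frac{2949}{17689} + \frac{29614}{10869} = \frac{555894727}{192261741}$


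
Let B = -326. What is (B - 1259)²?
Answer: 2512225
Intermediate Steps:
(B - 1259)² = (-326 - 1259)² = (-1585)² = 2512225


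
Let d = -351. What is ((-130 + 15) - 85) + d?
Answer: -551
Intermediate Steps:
((-130 + 15) - 85) + d = ((-130 + 15) - 85) - 351 = (-115 - 85) - 351 = -200 - 351 = -551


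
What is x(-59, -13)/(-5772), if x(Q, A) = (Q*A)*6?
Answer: -59/74 ≈ -0.79730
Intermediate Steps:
x(Q, A) = 6*A*Q (x(Q, A) = (A*Q)*6 = 6*A*Q)
x(-59, -13)/(-5772) = (6*(-13)*(-59))/(-5772) = 4602*(-1/5772) = -59/74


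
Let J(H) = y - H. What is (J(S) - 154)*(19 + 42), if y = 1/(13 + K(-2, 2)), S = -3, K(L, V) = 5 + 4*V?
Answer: -239425/26 ≈ -9208.7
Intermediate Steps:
y = 1/26 (y = 1/(13 + (5 + 4*2)) = 1/(13 + (5 + 8)) = 1/(13 + 13) = 1/26 ≈ 0.038462)
J(H) = 1/26 - H
(J(S) - 154)*(19 + 42) = ((1/26 - 1*(-3)) - 154)*(19 + 42) = ((1/26 + 3) - 154)*61 = (79/26 - 154)*61 = -3925/26*61 = -239425/26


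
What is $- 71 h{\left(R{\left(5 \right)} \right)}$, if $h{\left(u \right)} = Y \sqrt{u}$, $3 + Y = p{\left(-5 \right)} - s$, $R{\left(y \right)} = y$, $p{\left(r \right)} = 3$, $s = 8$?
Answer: $568 \sqrt{5} \approx 1270.1$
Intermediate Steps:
$Y = -8$ ($Y = -3 + \left(3 - 8\right) = -3 - 5 = -8$)
$h{\left(u \right)} = - 8 \sqrt{u}$
$- 71 h{\left(R{\left(5 \right)} \right)} = - 71 \left(- 8 \sqrt{5}\right) = - \left(-568\right) \sqrt{5} = 568 \sqrt{5}$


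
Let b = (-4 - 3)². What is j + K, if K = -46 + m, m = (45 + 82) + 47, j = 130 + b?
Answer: 307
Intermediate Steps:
b = 49 (b = (-7)² = 49)
j = 179 (j = 130 + 49 = 179)
m = 174 (m = 127 + 47 = 174)
K = 128 (K = -46 + 174 = 128)
j + K = 179 + 128 = 307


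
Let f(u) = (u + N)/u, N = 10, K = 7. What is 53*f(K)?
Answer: 901/7 ≈ 128.71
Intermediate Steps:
f(u) = (10 + u)/u (f(u) = (u + 10)/u = (10 + u)/u)
53*f(K) = 53*((10 + 7)/7) = 53*((1/7)*17) = 53*(17/7) = 901/7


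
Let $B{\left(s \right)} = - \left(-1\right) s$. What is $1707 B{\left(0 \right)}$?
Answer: $0$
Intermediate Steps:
$B{\left(s \right)} = s$
$1707 B{\left(0 \right)} = 1707 \cdot 0 = 0$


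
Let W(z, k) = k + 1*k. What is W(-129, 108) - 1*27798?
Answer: -27582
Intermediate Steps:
W(z, k) = 2*k (W(z, k) = k + k = 2*k)
W(-129, 108) - 1*27798 = 2*108 - 1*27798 = 216 - 27798 = -27582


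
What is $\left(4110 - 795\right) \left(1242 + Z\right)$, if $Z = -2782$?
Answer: $-5105100$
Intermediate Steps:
$\left(4110 - 795\right) \left(1242 + Z\right) = \left(4110 - 795\right) \left(1242 - 2782\right) = 3315 \left(-1540\right) = -5105100$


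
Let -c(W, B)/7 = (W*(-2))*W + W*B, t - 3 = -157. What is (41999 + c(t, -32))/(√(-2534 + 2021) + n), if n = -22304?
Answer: -7572810208/497468929 - 1018581*I*√57/497468929 ≈ -15.223 - 0.015458*I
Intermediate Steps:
t = -154 (t = 3 - 157 = -154)
c(W, B) = 14*W² - 7*B*W (c(W, B) = -7*((W*(-2))*W + W*B) = -7*((-2*W)*W + B*W) = -7*(-2*W² + B*W) = 14*W² - 7*B*W)
(41999 + c(t, -32))/(√(-2534 + 2021) + n) = (41999 + 7*(-154)*(-1*(-32) + 2*(-154)))/(√(-2534 + 2021) - 22304) = (41999 + 7*(-154)*(32 - 308))/(√(-513) - 22304) = (41999 + 7*(-154)*(-276))/(3*I*√57 - 22304) = (41999 + 297528)/(-22304 + 3*I*√57) = 339527/(-22304 + 3*I*√57)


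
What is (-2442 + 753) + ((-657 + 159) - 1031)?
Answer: -3218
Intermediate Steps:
(-2442 + 753) + ((-657 + 159) - 1031) = -1689 + (-498 - 1031) = -1689 - 1529 = -3218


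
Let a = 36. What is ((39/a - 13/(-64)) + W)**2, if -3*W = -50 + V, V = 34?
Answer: 1615441/36864 ≈ 43.822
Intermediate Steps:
W = 16/3 (W = -(-50 + 34)/3 = -1/3*(-16) = 16/3 ≈ 5.3333)
((39/a - 13/(-64)) + W)**2 = ((39/36 - 13/(-64)) + 16/3)**2 = ((39*(1/36) - 13*(-1/64)) + 16/3)**2 = ((13/12 + 13/64) + 16/3)**2 = (247/192 + 16/3)**2 = (1271/192)**2 = 1615441/36864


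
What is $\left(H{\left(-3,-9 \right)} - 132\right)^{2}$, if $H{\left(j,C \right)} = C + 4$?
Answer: $18769$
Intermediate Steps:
$H{\left(j,C \right)} = 4 + C$
$\left(H{\left(-3,-9 \right)} - 132\right)^{2} = \left(\left(4 - 9\right) - 132\right)^{2} = \left(-5 - 132\right)^{2} = \left(-137\right)^{2} = 18769$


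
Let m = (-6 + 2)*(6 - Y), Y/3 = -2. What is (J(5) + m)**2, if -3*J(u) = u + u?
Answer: 23716/9 ≈ 2635.1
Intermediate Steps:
Y = -6 (Y = 3*(-2) = -6)
J(u) = -2*u/3 (J(u) = -(u + u)/3 = -2*u/3)
m = -48 (m = (-6 + 2)*(6 - 1*(-6)) = -4*(6 + 6) = -4*12 = -48)
(J(5) + m)**2 = (-2/3*5 - 48)**2 = (-10/3 - 48)**2 = (-154/3)**2 = 23716/9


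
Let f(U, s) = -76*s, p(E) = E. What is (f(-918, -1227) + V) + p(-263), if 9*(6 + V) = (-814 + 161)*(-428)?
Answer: 1116331/9 ≈ 1.2404e+5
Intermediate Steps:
V = 279430/9 (V = -6 + ((-814 + 161)*(-428))/9 = -6 + (-653*(-428))/9 = -6 + (1/9)*279484 = -6 + 279484/9 = 279430/9 ≈ 31048.)
(f(-918, -1227) + V) + p(-263) = (-76*(-1227) + 279430/9) - 263 = (93252 + 279430/9) - 263 = 1118698/9 - 263 = 1116331/9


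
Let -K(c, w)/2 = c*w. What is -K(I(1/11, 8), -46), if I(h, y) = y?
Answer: -736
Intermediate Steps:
K(c, w) = -2*c*w
-K(I(1/11, 8), -46) = -(-2)*8*(-46) = -1*736 = -736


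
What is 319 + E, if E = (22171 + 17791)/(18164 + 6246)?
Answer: 3913376/12205 ≈ 320.64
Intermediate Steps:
E = 19981/12205 (E = 39962/24410 = 39962*(1/24410) = 19981/12205 ≈ 1.6371)
319 + E = 319 + 19981/12205 = 3913376/12205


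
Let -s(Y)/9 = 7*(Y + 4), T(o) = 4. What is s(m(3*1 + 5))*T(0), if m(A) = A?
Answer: -3024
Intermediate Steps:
s(Y) = -252 - 63*Y (s(Y) = -63*(Y + 4) = -63*(4 + Y) = -9*(28 + 7*Y) = -252 - 63*Y)
s(m(3*1 + 5))*T(0) = (-252 - 63*(3*1 + 5))*4 = (-252 - 63*(3 + 5))*4 = (-252 - 63*8)*4 = (-252 - 504)*4 = -756*4 = -3024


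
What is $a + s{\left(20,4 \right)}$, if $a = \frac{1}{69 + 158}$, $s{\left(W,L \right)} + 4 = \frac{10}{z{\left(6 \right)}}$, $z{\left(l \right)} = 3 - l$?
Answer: $- \frac{4991}{681} \approx -7.3289$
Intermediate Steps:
$s{\left(W,L \right)} = - \frac{22}{3}$ ($s{\left(W,L \right)} = -4 + \frac{10}{3 - 6} = -4 + \frac{10}{-3} = -4 + 10 \left(- \frac{1}{3}\right) = -4 - \frac{10}{3} = - \frac{22}{3}$)
$a = \frac{1}{227} \approx 0.0044053$
$a + s{\left(20,4 \right)} = \frac{1}{227} - \frac{22}{3} = - \frac{4991}{681}$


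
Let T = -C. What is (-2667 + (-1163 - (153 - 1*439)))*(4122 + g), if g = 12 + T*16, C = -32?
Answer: -16465424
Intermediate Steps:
T = 32 (T = -1*(-32) = 32)
g = 524 (g = 12 + 32*16 = 12 + 512 = 524)
(-2667 + (-1163 - (153 - 1*439)))*(4122 + g) = (-2667 + (-1163 - (153 - 1*439)))*(4122 + 524) = (-2667 + (-1163 - (153 - 439)))*4646 = (-2667 + (-1163 - 1*(-286)))*4646 = (-2667 + (-1163 + 286))*4646 = (-2667 - 877)*4646 = -3544*4646 = -16465424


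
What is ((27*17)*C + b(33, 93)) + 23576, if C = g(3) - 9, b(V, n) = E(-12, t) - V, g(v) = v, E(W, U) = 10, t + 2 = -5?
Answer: 20799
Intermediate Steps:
t = -7 (t = -2 - 5 = -7)
b(V, n) = 10 - V
C = -6 (C = 3 - 9 = -6)
((27*17)*C + b(33, 93)) + 23576 = ((27*17)*(-6) + (10 - 1*33)) + 23576 = (459*(-6) + (10 - 33)) + 23576 = (-2754 - 23) + 23576 = -2777 + 23576 = 20799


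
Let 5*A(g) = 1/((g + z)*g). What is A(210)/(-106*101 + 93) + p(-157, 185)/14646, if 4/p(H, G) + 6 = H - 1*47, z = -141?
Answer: -814477/625637941950 ≈ -1.3018e-6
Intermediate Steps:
p(H, G) = 4/(-53 + H) (p(H, G) = 4/(-6 + (H - 1*47)) = 4/(-6 + (H - 47)) = 4/(-6 + (-47 + H)) = 4/(-53 + H))
A(g) = 1/(5*g*(-141 + g)) (A(g) = (1/((g - 141)*g))/5 = (1/((-141 + g)*g))/5 = (1/(g*(-141 + g)))/5 = 1/(5*g*(-141 + g)))
A(210)/(-106*101 + 93) + p(-157, 185)/14646 = ((⅕)/(210*(-141 + 210)))/(-106*101 + 93) + (4/(-53 - 157))/14646 = ((⅕)*(1/210)/69)/(-10706 + 93) + (4/(-210))*(1/14646) = ((⅕)*(1/210)*(1/69))/(-10613) + (4*(-1/210))*(1/14646) = (1/72450)*(-1/10613) - 2/105*1/14646 = -1/768911850 - 1/768915 = -814477/625637941950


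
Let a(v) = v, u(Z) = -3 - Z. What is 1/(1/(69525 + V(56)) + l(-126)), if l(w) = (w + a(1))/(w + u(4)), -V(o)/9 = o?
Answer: 9179793/8627758 ≈ 1.0640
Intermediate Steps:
V(o) = -9*o
l(w) = (1 + w)/(-7 + w) (l(w) = (w + 1)/(w + (-3 - 1*4)) = (1 + w)/(w + (-3 - 4)) = (1 + w)/(w - 7) = (1 + w)/(-7 + w))
1/(1/(69525 + V(56)) + l(-126)) = 1/(1/(69525 - 9*56) + (1 - 126)/(-7 - 126)) = 1/(1/(69525 - 504) - 125/(-133)) = 1/(1/69021 - 1/133*(-125)) = 1/(1/69021 + 125/133) = 1/(8627758/9179793) = 9179793/8627758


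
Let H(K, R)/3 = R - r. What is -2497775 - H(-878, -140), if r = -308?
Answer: -2498279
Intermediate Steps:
H(K, R) = 924 + 3*R (H(K, R) = 3*(R - 1*(-308)) = 3*(R + 308) = 3*(308 + R) = 924 + 3*R)
-2497775 - H(-878, -140) = -2497775 - (924 + 3*(-140)) = -2497775 - (924 - 420) = -2497775 - 1*504 = -2497775 - 504 = -2498279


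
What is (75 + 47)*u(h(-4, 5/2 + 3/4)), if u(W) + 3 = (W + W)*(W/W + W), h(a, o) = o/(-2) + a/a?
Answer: -6771/16 ≈ -423.19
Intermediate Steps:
h(a, o) = 1 - o/2 (h(a, o) = o*(-1/2) + 1 = -o/2 + 1 = 1 - o/2)
u(W) = -3 + 2*W*(1 + W) (u(W) = -3 + (W + W)*(W/W + W) = -3 + (2*W)*(1 + W) = -3 + 2*W*(1 + W))
(75 + 47)*u(h(-4, 5/2 + 3/4)) = (75 + 47)*(-3 + 2*(1 - (5/2 + 3/4)/2) + 2*(1 - (5/2 + 3/4)/2)**2) = 122*(-3 + 2*(1 - (5*(1/2) + 3*(1/4))/2) + 2*(1 - (5*(1/2) + 3*(1/4))/2)**2) = 122*(-3 + 2*(1 - (5/2 + 3/4)/2) + 2*(1 - (5/2 + 3/4)/2)**2) = 122*(-3 + 2*(1 - 1/2*13/4) + 2*(1 - 1/2*13/4)**2) = 122*(-3 + 2*(1 - 13/8) + 2*(1 - 13/8)**2) = 122*(-3 + 2*(-5/8) + 2*(-5/8)**2) = 122*(-3 - 5/4 + 2*(25/64)) = 122*(-3 - 5/4 + 25/32) = 122*(-111/32) = -6771/16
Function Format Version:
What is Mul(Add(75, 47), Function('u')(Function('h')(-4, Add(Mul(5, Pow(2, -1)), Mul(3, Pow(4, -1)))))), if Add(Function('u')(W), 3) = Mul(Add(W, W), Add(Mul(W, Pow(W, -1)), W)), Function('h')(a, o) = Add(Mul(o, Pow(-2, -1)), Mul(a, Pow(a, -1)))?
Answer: Rational(-6771, 16) ≈ -423.19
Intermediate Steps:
Function('h')(a, o) = Add(1, Mul(Rational(-1, 2), o)) (Function('h')(a, o) = Add(Mul(o, Rational(-1, 2)), 1) = Add(Mul(Rational(-1, 2), o), 1) = Add(1, Mul(Rational(-1, 2), o)))
Function('u')(W) = Add(-3, Mul(2, W, Add(1, W))) (Function('u')(W) = Add(-3, Mul(Add(W, W), Add(Mul(W, Pow(W, -1)), W))) = Add(-3, Mul(Mul(2, W), Add(1, W))) = Add(-3, Mul(2, W, Add(1, W))))
Mul(Add(75, 47), Function('u')(Function('h')(-4, Add(Mul(5, Pow(2, -1)), Mul(3, Pow(4, -1)))))) = Mul(Add(75, 47), Add(-3, Mul(2, Add(1, Mul(Rational(-1, 2), Add(Mul(5, Pow(2, -1)), Mul(3, Pow(4, -1)))))), Mul(2, Pow(Add(1, Mul(Rational(-1, 2), Add(Mul(5, Pow(2, -1)), Mul(3, Pow(4, -1))))), 2)))) = Mul(122, Add(-3, Mul(2, Add(1, Mul(Rational(-1, 2), Add(Mul(5, Rational(1, 2)), Mul(3, Rational(1, 4)))))), Mul(2, Pow(Add(1, Mul(Rational(-1, 2), Add(Mul(5, Rational(1, 2)), Mul(3, Rational(1, 4))))), 2)))) = Mul(122, Add(-3, Mul(2, Add(1, Mul(Rational(-1, 2), Add(Rational(5, 2), Rational(3, 4))))), Mul(2, Pow(Add(1, Mul(Rational(-1, 2), Add(Rational(5, 2), Rational(3, 4)))), 2)))) = Mul(122, Add(-3, Mul(2, Add(1, Mul(Rational(-1, 2), Rational(13, 4)))), Mul(2, Pow(Add(1, Mul(Rational(-1, 2), Rational(13, 4))), 2)))) = Mul(122, Add(-3, Mul(2, Add(1, Rational(-13, 8))), Mul(2, Pow(Add(1, Rational(-13, 8)), 2)))) = Mul(122, Add(-3, Mul(2, Rational(-5, 8)), Mul(2, Pow(Rational(-5, 8), 2)))) = Mul(122, Add(-3, Rational(-5, 4), Mul(2, Rational(25, 64)))) = Mul(122, Add(-3, Rational(-5, 4), Rational(25, 32))) = Mul(122, Rational(-111, 32)) = Rational(-6771, 16)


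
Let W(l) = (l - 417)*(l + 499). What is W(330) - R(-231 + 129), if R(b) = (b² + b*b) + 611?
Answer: -93542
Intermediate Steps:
W(l) = (-417 + l)*(499 + l)
R(b) = 611 + 2*b² (R(b) = (b² + b²) + 611 = 2*b² + 611 = 611 + 2*b²)
W(330) - R(-231 + 129) = (-208083 + 330² + 82*330) - (611 + 2*(-231 + 129)²) = (-208083 + 108900 + 27060) - (611 + 2*(-102)²) = -72123 - (611 + 2*10404) = -72123 - (611 + 20808) = -72123 - 1*21419 = -72123 - 21419 = -93542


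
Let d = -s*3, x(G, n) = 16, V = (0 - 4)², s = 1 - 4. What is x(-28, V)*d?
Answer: 144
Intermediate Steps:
s = -3
V = 16 (V = (-4)² = 16)
d = 9 (d = -1*(-3)*3 = 3*3 = 9)
x(-28, V)*d = 16*9 = 144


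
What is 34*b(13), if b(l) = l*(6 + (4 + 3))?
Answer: 5746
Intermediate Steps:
b(l) = 13*l (b(l) = l*(6 + 7) = l*13 = 13*l)
34*b(13) = 34*(13*13) = 34*169 = 5746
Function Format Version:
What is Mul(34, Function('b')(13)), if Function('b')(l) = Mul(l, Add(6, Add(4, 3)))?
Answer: 5746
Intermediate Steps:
Function('b')(l) = Mul(13, l) (Function('b')(l) = Mul(l, Add(6, 7)) = Mul(l, 13) = Mul(13, l))
Mul(34, Function('b')(13)) = Mul(34, Mul(13, 13)) = Mul(34, 169) = 5746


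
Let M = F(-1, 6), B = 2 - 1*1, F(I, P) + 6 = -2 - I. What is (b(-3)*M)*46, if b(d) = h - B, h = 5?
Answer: -1288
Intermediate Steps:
F(I, P) = -8 - I (F(I, P) = -6 + (-2 - I) = -8 - I)
B = 1 (B = 2 - 1 = 1)
b(d) = 4 (b(d) = 5 - 1*1 = 5 - 1 = 4)
M = -7 (M = -8 - 1*(-1) = -8 + 1 = -7)
(b(-3)*M)*46 = (4*(-7))*46 = -28*46 = -1288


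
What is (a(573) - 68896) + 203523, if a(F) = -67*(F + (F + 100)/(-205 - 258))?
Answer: 44602359/463 ≈ 96333.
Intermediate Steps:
a(F) = 6700/463 - 30954*F/463 (a(F) = -67*(F + (100 + F)/(-463)) = -67*(F + (100 + F)*(-1/463)) = -67*(F + (-100/463 - F/463)) = -67*(-100/463 + 462*F/463) = 6700/463 - 30954*F/463)
(a(573) - 68896) + 203523 = ((6700/463 - 30954/463*573) - 68896) + 203523 = ((6700/463 - 17736642/463) - 68896) + 203523 = (-17729942/463 - 68896) + 203523 = -49628790/463 + 203523 = 44602359/463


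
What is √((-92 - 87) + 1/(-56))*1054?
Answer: 2635*I*√5614/14 ≈ 14102.0*I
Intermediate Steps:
√((-92 - 87) + 1/(-56))*1054 = √(-179 + 1*(-1/56))*1054 = √(-179 - 1/56)*1054 = √(-10025/56)*1054 = (5*I*√5614/28)*1054 = 2635*I*√5614/14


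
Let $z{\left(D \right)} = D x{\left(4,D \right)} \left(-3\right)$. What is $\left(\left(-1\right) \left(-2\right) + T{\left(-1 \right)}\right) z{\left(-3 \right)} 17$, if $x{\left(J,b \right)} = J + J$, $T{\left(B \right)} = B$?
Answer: $1224$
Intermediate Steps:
$x{\left(J,b \right)} = 2 J$
$z{\left(D \right)} = - 24 D$ ($z{\left(D \right)} = D 2 \cdot 4 \left(-3\right) = D 8 \left(-3\right) = 8 D \left(-3\right) = - 24 D$)
$\left(\left(-1\right) \left(-2\right) + T{\left(-1 \right)}\right) z{\left(-3 \right)} 17 = \left(\left(-1\right) \left(-2\right) - 1\right) \left(\left(-24\right) \left(-3\right)\right) 17 = \left(2 - 1\right) 72 \cdot 17 = 1 \cdot 72 \cdot 17 = 72 \cdot 17 = 1224$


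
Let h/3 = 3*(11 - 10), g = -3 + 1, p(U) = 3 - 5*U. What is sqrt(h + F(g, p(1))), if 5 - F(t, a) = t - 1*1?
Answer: sqrt(17) ≈ 4.1231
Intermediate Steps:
g = -2
h = 9 (h = 3*(3*(11 - 10)) = 3*(3*1) = 3*3 = 9)
F(t, a) = 6 - t (F(t, a) = 5 - (t - 1*1) = 5 - (t - 1) = 5 - (-1 + t) = 5 + (1 - t) = 6 - t)
sqrt(h + F(g, p(1))) = sqrt(9 + (6 - 1*(-2))) = sqrt(9 + (6 + 2)) = sqrt(9 + 8) = sqrt(17)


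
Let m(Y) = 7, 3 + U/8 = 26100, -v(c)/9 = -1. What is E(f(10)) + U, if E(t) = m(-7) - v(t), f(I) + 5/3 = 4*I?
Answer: 208774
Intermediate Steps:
f(I) = -5/3 + 4*I
v(c) = 9 (v(c) = -9*(-1) = 9)
U = 208776 (U = -24 + 8*26100 = -24 + 208800 = 208776)
E(t) = -2 (E(t) = 7 - 1*9 = 7 - 9 = -2)
E(f(10)) + U = -2 + 208776 = 208774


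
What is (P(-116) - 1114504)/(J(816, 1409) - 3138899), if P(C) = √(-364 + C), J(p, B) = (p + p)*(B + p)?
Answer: -1114504/492301 + 4*I*√30/492301 ≈ -2.2639 + 4.4503e-5*I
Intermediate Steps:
J(p, B) = 2*p*(B + p) (J(p, B) = (2*p)*(B + p) = 2*p*(B + p))
(P(-116) - 1114504)/(J(816, 1409) - 3138899) = (√(-364 - 116) - 1114504)/(2*816*(1409 + 816) - 3138899) = (√(-480) - 1114504)/(2*816*2225 - 3138899) = (4*I*√30 - 1114504)/(3631200 - 3138899) = (-1114504 + 4*I*√30)/492301 = (-1114504 + 4*I*√30)*(1/492301) = -1114504/492301 + 4*I*√30/492301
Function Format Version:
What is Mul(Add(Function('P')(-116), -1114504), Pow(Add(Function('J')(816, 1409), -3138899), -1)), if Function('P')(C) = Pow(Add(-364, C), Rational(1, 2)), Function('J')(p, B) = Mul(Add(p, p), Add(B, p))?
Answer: Add(Rational(-1114504, 492301), Mul(Rational(4, 492301), I, Pow(30, Rational(1, 2)))) ≈ Add(-2.2639, Mul(4.4503e-5, I))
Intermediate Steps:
Function('J')(p, B) = Mul(2, p, Add(B, p)) (Function('J')(p, B) = Mul(Mul(2, p), Add(B, p)) = Mul(2, p, Add(B, p)))
Mul(Add(Function('P')(-116), -1114504), Pow(Add(Function('J')(816, 1409), -3138899), -1)) = Mul(Add(Pow(Add(-364, -116), Rational(1, 2)), -1114504), Pow(Add(Mul(2, 816, Add(1409, 816)), -3138899), -1)) = Mul(Add(Pow(-480, Rational(1, 2)), -1114504), Pow(Add(Mul(2, 816, 2225), -3138899), -1)) = Mul(Add(Mul(4, I, Pow(30, Rational(1, 2))), -1114504), Pow(Add(3631200, -3138899), -1)) = Mul(Add(-1114504, Mul(4, I, Pow(30, Rational(1, 2)))), Pow(492301, -1)) = Mul(Add(-1114504, Mul(4, I, Pow(30, Rational(1, 2)))), Rational(1, 492301)) = Add(Rational(-1114504, 492301), Mul(Rational(4, 492301), I, Pow(30, Rational(1, 2))))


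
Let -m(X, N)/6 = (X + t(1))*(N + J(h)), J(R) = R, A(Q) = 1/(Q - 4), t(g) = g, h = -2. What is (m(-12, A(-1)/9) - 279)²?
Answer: 38278969/225 ≈ 1.7013e+5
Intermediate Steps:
A(Q) = 1/(-4 + Q)
m(X, N) = -6*(1 + X)*(-2 + N) (m(X, N) = -6*(X + 1)*(N - 2) = -6*(1 + X)*(-2 + N))
(m(-12, A(-1)/9) - 279)² = ((12 - 6/((-4 - 1)*9) + 12*(-12) - 6*1/(-4 - 1*9)*(-12)) - 279)² = ((12 - 6/((-5)*9) - 144 - 6*(⅑)/(-5)*(-12)) - 279)² = ((12 - (-6)/(5*9) - 144 - 6*(-⅕*⅑)*(-12)) - 279)² = ((12 - 6*(-1/45) - 144 - 6*(-1/45)*(-12)) - 279)² = ((12 + 2/15 - 144 - 8/5) - 279)² = (-2002/15 - 279)² = (-6187/15)² = 38278969/225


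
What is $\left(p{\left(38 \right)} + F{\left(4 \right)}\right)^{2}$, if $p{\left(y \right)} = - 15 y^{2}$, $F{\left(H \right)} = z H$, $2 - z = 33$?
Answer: $474542656$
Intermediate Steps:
$z = -31$ ($z = 2 - 33 = -31$)
$F{\left(H \right)} = - 31 H$
$\left(p{\left(38 \right)} + F{\left(4 \right)}\right)^{2} = \left(- 15 \cdot 38^{2} - 124\right)^{2} = \left(\left(-15\right) 1444 - 124\right)^{2} = \left(-21660 - 124\right)^{2} = \left(-21784\right)^{2} = 474542656$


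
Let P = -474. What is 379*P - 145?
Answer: -179791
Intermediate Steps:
379*P - 145 = 379*(-474) - 145 = -179646 - 145 = -179791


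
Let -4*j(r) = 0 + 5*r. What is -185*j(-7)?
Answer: -6475/4 ≈ -1618.8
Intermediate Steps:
j(r) = -5*r/4 (j(r) = -(0 + 5*r)/4 = -5*r/4)
-185*j(-7) = -(-925)*(-7)/4 = -185*35/4 = -6475/4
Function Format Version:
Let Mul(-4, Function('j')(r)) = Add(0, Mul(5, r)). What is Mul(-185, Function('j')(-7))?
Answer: Rational(-6475, 4) ≈ -1618.8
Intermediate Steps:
Function('j')(r) = Mul(Rational(-5, 4), r) (Function('j')(r) = Mul(Rational(-1, 4), Add(0, Mul(5, r))) = Mul(Rational(-1, 4), Mul(5, r)) = Mul(Rational(-5, 4), r))
Mul(-185, Function('j')(-7)) = Mul(-185, Mul(Rational(-5, 4), -7)) = Mul(-185, Rational(35, 4)) = Rational(-6475, 4)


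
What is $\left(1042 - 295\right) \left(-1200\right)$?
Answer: $-896400$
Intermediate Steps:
$\left(1042 - 295\right) \left(-1200\right) = 747 \left(-1200\right) = -896400$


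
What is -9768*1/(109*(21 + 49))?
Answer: -4884/3815 ≈ -1.2802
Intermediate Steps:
-9768*1/(109*(21 + 49)) = -9768/(109*70) = -9768/7630 = -9768*1/7630 = -4884/3815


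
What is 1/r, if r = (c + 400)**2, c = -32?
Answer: 1/135424 ≈ 7.3842e-6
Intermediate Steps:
r = 135424 (r = (-32 + 400)**2 = 368**2 = 135424)
1/r = 1/135424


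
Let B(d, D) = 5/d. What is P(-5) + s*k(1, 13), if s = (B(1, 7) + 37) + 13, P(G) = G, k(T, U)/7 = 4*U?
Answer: 20015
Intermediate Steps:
k(T, U) = 28*U (k(T, U) = 7*(4*U) = 28*U)
s = 55 (s = (5/1 + 37) + 13 = (5*1 + 37) + 13 = (5 + 37) + 13 = 42 + 13 = 55)
P(-5) + s*k(1, 13) = -5 + 55*(28*13) = -5 + 55*364 = -5 + 20020 = 20015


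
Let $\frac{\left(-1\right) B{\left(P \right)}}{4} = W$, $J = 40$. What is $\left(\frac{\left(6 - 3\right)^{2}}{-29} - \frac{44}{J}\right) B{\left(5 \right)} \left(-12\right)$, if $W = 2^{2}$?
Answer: $- \frac{39264}{145} \approx -270.79$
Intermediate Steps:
$W = 4$
$B{\left(P \right)} = -16$ ($B{\left(P \right)} = \left(-4\right) 4 = -16$)
$\left(\frac{\left(6 - 3\right)^{2}}{-29} - \frac{44}{J}\right) B{\left(5 \right)} \left(-12\right) = \left(\frac{\left(6 - 3\right)^{2}}{-29} - \frac{44}{40}\right) \left(-16\right) \left(-12\right) = \left(3^{2} \left(- \frac{1}{29}\right) - \frac{11}{10}\right) \left(-16\right) \left(-12\right) = \left(9 \left(- \frac{1}{29}\right) - \frac{11}{10}\right) \left(-16\right) \left(-12\right) = \left(- \frac{9}{29} - \frac{11}{10}\right) \left(-16\right) \left(-12\right) = \left(- \frac{409}{290}\right) \left(-16\right) \left(-12\right) = \frac{3272}{145} \left(-12\right) = - \frac{39264}{145}$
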